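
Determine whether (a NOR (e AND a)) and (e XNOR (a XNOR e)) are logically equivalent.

No. Counterexample: with a=0, e=0, Expression 1 = 1 but Expression 2 = 0.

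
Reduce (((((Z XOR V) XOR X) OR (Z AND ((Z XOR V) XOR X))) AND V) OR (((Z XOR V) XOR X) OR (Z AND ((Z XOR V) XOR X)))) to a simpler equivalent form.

By absorption (E OR (E AND v) = E) then absorption (E OR (E AND v) = E):
= ((Z XOR V) XOR X)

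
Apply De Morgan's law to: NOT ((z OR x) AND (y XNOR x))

NOT (z OR x) OR NOT (y XNOR x)
De Morgan's: NOT(AND of terms) = OR of negations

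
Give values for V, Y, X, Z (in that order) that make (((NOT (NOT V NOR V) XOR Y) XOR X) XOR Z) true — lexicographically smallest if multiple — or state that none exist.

V=0, Y=0, X=0, Z=0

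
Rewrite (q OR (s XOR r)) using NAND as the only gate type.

((q NAND q) NAND (((s NAND (s NAND r)) NAND (r NAND (s NAND r))) NAND ((s NAND (s NAND r)) NAND (r NAND (s NAND r)))))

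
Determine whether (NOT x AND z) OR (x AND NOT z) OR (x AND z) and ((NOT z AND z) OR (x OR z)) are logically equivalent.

Yes, they are equivalent — the two output columns agree on all 4 assignments:
x | z | Expression 1 | Expression 2
-----------------------------------
0 | 0 | 0 | 0
0 | 1 | 1 | 1
1 | 0 | 1 | 1
1 | 1 | 1 | 1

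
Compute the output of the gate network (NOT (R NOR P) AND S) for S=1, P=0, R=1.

Substituting: (NOT (1 NOR 0) AND 1)
= 1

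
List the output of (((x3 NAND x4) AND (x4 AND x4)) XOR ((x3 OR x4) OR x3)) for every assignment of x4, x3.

x4 | x3 | Output
----------------
0 | 0 | 0
0 | 1 | 1
1 | 0 | 0
1 | 1 | 1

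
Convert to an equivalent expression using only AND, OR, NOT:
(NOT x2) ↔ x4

((NOT x2) AND x4) OR (x2 AND NOT x4)
(Biconditional = both true or both false)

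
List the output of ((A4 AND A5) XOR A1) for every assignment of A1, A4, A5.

A1 | A4 | A5 | Output
---------------------
0 | 0 | 0 | 0
0 | 0 | 1 | 0
0 | 1 | 0 | 0
0 | 1 | 1 | 1
1 | 0 | 0 | 1
1 | 0 | 1 | 1
1 | 1 | 0 | 1
1 | 1 | 1 | 0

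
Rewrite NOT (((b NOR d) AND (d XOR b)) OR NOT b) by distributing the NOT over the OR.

NOT ((b NOR d) AND (d XOR b)) AND b
De Morgan's: NOT(OR of terms) = AND of negations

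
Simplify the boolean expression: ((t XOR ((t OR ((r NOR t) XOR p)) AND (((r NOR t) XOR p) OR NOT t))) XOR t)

By XOR self-cancellation ((E XOR v) XOR v = E) then distribution ((E OR v) AND (E OR NOT v) = E):
= ((r NOR t) XOR p)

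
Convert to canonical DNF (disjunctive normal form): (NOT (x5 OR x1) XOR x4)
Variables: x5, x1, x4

(NOT x5 AND NOT x1 AND NOT x4) OR (NOT x5 AND x1 AND x4) OR (x5 AND NOT x1 AND x4) OR (x5 AND x1 AND x4)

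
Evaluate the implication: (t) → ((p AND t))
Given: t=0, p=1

Antecedent (t) = 0; consequent ((p AND t)) = 0.
0 → 0 = 1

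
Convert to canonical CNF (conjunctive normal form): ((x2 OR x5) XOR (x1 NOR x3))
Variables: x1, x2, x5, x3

(x1 OR x2 OR x5 OR NOT x3) AND (x1 OR x2 OR NOT x5 OR x3) AND (x1 OR NOT x2 OR x5 OR x3) AND (x1 OR NOT x2 OR NOT x5 OR x3) AND (NOT x1 OR x2 OR x5 OR x3) AND (NOT x1 OR x2 OR x5 OR NOT x3)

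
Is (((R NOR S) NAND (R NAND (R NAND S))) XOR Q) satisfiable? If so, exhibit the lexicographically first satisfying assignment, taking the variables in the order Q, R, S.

Q=0, R=0, S=1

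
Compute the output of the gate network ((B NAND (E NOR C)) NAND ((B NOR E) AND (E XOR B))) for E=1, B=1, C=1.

Substituting: ((1 NAND (1 NOR 1)) NAND ((1 NOR 1) AND (1 XOR 1)))
= 1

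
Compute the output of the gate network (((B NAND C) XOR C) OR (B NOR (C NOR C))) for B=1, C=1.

Substituting: (((1 NAND 1) XOR 1) OR (1 NOR (1 NOR 1)))
= 1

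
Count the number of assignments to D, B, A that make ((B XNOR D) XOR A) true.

Satisfying assignments: (0,0,0), (0,1,1), (1,0,1), (1,1,0)
Count: 4 out of 8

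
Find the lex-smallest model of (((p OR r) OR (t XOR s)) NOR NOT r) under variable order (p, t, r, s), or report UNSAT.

UNSATISFIABLE - no assignment makes this expression true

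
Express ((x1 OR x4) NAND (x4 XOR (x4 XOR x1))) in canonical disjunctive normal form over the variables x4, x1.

(NOT x4 AND NOT x1) OR (x4 AND NOT x1)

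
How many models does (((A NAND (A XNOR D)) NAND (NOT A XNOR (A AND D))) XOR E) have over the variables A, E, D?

Satisfying assignments: (0,0,0), (0,0,1), (1,0,1), (1,1,0)
Count: 4 out of 8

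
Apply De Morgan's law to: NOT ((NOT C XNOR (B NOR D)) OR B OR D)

NOT (NOT C XNOR (B NOR D)) AND NOT B AND NOT D
De Morgan's: NOT(OR of terms) = AND of negations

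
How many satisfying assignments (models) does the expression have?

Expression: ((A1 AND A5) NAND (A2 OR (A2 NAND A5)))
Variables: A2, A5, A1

Satisfying assignments: (0,0,0), (0,0,1), (0,1,0), (1,0,0), (1,0,1), (1,1,0)
Count: 6 out of 8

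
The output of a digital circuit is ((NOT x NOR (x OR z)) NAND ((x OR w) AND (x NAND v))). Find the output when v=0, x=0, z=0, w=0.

Substituting: ((NOT 0 NOR (0 OR 0)) NAND ((0 OR 0) AND (0 NAND 0)))
= 1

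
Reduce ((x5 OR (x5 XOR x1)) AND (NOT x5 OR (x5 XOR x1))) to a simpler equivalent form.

By distribution ((E OR v) AND (E OR NOT v) = E):
= (x5 XOR x1)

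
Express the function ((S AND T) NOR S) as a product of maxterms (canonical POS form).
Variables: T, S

ΠM(1, 3) = (T OR NOT S) AND (NOT T OR NOT S)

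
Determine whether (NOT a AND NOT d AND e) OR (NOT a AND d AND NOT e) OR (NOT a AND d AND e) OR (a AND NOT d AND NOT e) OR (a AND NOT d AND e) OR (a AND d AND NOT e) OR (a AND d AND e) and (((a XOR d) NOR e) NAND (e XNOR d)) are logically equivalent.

Yes, they are equivalent — the two output columns agree on all 8 assignments:
a | d | e | Expression 1 | Expression 2
---------------------------------------
0 | 0 | 0 | 0 | 0
0 | 0 | 1 | 1 | 1
0 | 1 | 0 | 1 | 1
0 | 1 | 1 | 1 | 1
1 | 0 | 0 | 1 | 1
1 | 0 | 1 | 1 | 1
1 | 1 | 0 | 1 | 1
1 | 1 | 1 | 1 | 1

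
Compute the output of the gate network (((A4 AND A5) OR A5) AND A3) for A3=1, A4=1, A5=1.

Substituting: (((1 AND 1) OR 1) AND 1)
= 1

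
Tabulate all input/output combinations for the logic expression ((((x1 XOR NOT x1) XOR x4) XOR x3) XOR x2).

x1 | x4 | x3 | x2 | Output
--------------------------
0 | 0 | 0 | 0 | 1
0 | 0 | 0 | 1 | 0
0 | 0 | 1 | 0 | 0
0 | 0 | 1 | 1 | 1
0 | 1 | 0 | 0 | 0
0 | 1 | 0 | 1 | 1
0 | 1 | 1 | 0 | 1
0 | 1 | 1 | 1 | 0
1 | 0 | 0 | 0 | 1
1 | 0 | 0 | 1 | 0
1 | 0 | 1 | 0 | 0
1 | 0 | 1 | 1 | 1
1 | 1 | 0 | 0 | 0
1 | 1 | 0 | 1 | 1
1 | 1 | 1 | 0 | 1
1 | 1 | 1 | 1 | 0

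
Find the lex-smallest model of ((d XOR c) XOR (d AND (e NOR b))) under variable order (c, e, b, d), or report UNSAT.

c=0, e=0, b=1, d=1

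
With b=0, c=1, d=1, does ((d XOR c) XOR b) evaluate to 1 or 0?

Substituting: ((1 XOR 1) XOR 0)
= 0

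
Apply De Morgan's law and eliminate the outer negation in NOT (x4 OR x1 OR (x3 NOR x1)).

NOT x4 AND NOT x1 AND NOT (x3 NOR x1)
De Morgan's: NOT(OR of terms) = AND of negations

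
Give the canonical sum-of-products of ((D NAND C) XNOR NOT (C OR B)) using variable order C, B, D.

Σm(0, 1, 5, 7) = (NOT C AND NOT B AND NOT D) OR (NOT C AND NOT B AND D) OR (C AND NOT B AND D) OR (C AND B AND D)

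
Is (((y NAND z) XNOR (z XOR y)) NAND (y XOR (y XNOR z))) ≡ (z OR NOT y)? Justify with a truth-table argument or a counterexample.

Yes, they are equivalent — the two output columns agree on all 4 assignments:
z | y | Expression 1 | Expression 2
-----------------------------------
0 | 0 | 1 | 1
0 | 1 | 0 | 0
1 | 0 | 1 | 1
1 | 1 | 1 | 1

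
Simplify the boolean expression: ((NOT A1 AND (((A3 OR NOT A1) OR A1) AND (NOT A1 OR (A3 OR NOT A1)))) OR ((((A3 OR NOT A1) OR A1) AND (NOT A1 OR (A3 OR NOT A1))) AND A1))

By distribution ((E AND v) OR (E AND NOT v) = E) then distribution ((E OR v) AND (E OR NOT v) = E):
= (A3 OR NOT A1)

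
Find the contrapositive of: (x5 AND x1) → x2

Contrapositive: NOT x2 → NOT (x5 AND x1)
Note: A statement and its contrapositive are logically equivalent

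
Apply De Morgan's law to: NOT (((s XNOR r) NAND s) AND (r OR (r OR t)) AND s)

NOT ((s XNOR r) NAND s) OR NOT (r OR (r OR t)) OR NOT s
De Morgan's: NOT(AND of terms) = OR of negations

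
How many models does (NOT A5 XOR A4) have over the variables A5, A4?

Satisfying assignments: (0,0), (1,1)
Count: 2 out of 4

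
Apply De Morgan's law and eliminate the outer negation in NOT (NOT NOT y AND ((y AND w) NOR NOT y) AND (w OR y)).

NOT y OR NOT ((y AND w) NOR NOT y) OR NOT (w OR y)
De Morgan's: NOT(AND of terms) = OR of negations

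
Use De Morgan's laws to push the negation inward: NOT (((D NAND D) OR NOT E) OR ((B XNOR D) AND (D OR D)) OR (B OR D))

NOT ((D NAND D) OR NOT E) AND NOT ((B XNOR D) AND (D OR D)) AND NOT (B OR D)
De Morgan's: NOT(OR of terms) = AND of negations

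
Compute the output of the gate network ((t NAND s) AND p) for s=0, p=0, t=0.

Substituting: ((0 NAND 0) AND 0)
= 0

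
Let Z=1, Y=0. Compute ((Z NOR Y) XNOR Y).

Substituting: ((1 NOR 0) XNOR 0)
= 1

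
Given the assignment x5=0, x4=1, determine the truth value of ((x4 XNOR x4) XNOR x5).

Substituting: ((1 XNOR 1) XNOR 0)
= 0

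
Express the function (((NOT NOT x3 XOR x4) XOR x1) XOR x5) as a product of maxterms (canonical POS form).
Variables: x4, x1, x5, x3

ΠM(0, 3, 5, 6, 9, 10, 12, 15) = (x4 OR x1 OR x5 OR x3) AND (x4 OR x1 OR NOT x5 OR NOT x3) AND (x4 OR NOT x1 OR x5 OR NOT x3) AND (x4 OR NOT x1 OR NOT x5 OR x3) AND (NOT x4 OR x1 OR x5 OR NOT x3) AND (NOT x4 OR x1 OR NOT x5 OR x3) AND (NOT x4 OR NOT x1 OR x5 OR x3) AND (NOT x4 OR NOT x1 OR NOT x5 OR NOT x3)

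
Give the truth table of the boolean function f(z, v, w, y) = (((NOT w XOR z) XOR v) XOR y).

z | v | w | y | Output
----------------------
0 | 0 | 0 | 0 | 1
0 | 0 | 0 | 1 | 0
0 | 0 | 1 | 0 | 0
0 | 0 | 1 | 1 | 1
0 | 1 | 0 | 0 | 0
0 | 1 | 0 | 1 | 1
0 | 1 | 1 | 0 | 1
0 | 1 | 1 | 1 | 0
1 | 0 | 0 | 0 | 0
1 | 0 | 0 | 1 | 1
1 | 0 | 1 | 0 | 1
1 | 0 | 1 | 1 | 0
1 | 1 | 0 | 0 | 1
1 | 1 | 0 | 1 | 0
1 | 1 | 1 | 0 | 0
1 | 1 | 1 | 1 | 1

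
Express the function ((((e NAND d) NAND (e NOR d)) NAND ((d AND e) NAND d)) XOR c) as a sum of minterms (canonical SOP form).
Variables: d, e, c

Σm(0, 3, 5, 6) = (NOT d AND NOT e AND NOT c) OR (NOT d AND e AND c) OR (d AND NOT e AND c) OR (d AND e AND NOT c)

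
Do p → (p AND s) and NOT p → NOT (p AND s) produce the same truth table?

No, Inverse is not equivalent to original (counterexample: s=0, p=1)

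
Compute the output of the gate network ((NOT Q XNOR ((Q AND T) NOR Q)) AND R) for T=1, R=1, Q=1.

Substituting: ((NOT 1 XNOR ((1 AND 1) NOR 1)) AND 1)
= 1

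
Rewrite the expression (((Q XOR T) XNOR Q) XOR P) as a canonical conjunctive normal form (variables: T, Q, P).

(T OR Q OR NOT P) AND (T OR NOT Q OR NOT P) AND (NOT T OR Q OR P) AND (NOT T OR NOT Q OR P)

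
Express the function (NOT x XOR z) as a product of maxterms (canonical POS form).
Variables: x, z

ΠM(1, 2) = (x OR NOT z) AND (NOT x OR z)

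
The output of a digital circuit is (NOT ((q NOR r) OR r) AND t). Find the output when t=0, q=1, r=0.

Substituting: (NOT ((1 NOR 0) OR 0) AND 0)
= 0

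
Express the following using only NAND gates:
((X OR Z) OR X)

((((X NAND X) NAND (Z NAND Z)) NAND ((X NAND X) NAND (Z NAND Z))) NAND (X NAND X))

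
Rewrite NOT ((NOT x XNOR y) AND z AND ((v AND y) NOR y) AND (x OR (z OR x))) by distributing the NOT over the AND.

NOT (NOT x XNOR y) OR NOT z OR NOT ((v AND y) NOR y) OR NOT (x OR (z OR x))
De Morgan's: NOT(AND of terms) = OR of negations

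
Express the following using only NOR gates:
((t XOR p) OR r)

((((((t NOR p) NOR (t NOR p)) NOR ((t NOR p) NOR (t NOR p))) NOR ((((t NOR t) NOR (p NOR p)) NOR ((t NOR t) NOR (p NOR p))) NOR (((t NOR t) NOR (p NOR p)) NOR ((t NOR t) NOR (p NOR p))))) NOR r) NOR (((((t NOR p) NOR (t NOR p)) NOR ((t NOR p) NOR (t NOR p))) NOR ((((t NOR t) NOR (p NOR p)) NOR ((t NOR t) NOR (p NOR p))) NOR (((t NOR t) NOR (p NOR p)) NOR ((t NOR t) NOR (p NOR p))))) NOR r))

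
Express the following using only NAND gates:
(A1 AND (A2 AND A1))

((A1 NAND ((A2 NAND A1) NAND (A2 NAND A1))) NAND (A1 NAND ((A2 NAND A1) NAND (A2 NAND A1))))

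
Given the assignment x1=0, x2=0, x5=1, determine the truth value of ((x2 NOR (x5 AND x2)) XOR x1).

Substituting: ((0 NOR (1 AND 0)) XOR 0)
= 1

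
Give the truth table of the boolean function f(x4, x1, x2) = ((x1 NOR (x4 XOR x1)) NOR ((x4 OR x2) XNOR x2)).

x4 | x1 | x2 | Output
---------------------
0 | 0 | 0 | 0
0 | 0 | 1 | 0
0 | 1 | 0 | 0
0 | 1 | 1 | 0
1 | 0 | 0 | 1
1 | 0 | 1 | 0
1 | 1 | 0 | 1
1 | 1 | 1 | 0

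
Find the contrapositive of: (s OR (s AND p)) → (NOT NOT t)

Contrapositive: NOT t → NOT (s OR (s AND p))
Note: A statement and its contrapositive are logically equivalent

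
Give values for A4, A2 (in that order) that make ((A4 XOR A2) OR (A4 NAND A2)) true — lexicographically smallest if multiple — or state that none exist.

A4=0, A2=0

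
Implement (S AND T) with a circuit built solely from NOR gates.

((S NOR S) NOR (T NOR T))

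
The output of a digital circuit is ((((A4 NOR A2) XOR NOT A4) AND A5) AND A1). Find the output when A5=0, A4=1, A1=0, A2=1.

Substituting: ((((1 NOR 1) XOR NOT 1) AND 0) AND 0)
= 0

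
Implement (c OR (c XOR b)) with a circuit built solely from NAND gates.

((c NAND c) NAND (((c NAND (c NAND b)) NAND (b NAND (c NAND b))) NAND ((c NAND (c NAND b)) NAND (b NAND (c NAND b)))))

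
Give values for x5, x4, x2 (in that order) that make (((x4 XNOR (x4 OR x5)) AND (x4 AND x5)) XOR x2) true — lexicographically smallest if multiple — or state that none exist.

x5=0, x4=0, x2=1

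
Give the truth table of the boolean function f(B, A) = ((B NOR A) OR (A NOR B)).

B | A | Output
--------------
0 | 0 | 1
0 | 1 | 0
1 | 0 | 0
1 | 1 | 0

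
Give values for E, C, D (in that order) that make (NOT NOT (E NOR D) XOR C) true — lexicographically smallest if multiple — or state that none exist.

E=0, C=0, D=0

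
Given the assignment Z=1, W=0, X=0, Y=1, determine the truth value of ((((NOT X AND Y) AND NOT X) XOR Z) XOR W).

Substituting: ((((NOT 0 AND 1) AND NOT 0) XOR 1) XOR 0)
= 0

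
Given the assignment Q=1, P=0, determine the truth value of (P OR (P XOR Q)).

Substituting: (0 OR (0 XOR 1))
= 1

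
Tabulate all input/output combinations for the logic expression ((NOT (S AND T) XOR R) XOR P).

R | T | S | P | Output
----------------------
0 | 0 | 0 | 0 | 1
0 | 0 | 0 | 1 | 0
0 | 0 | 1 | 0 | 1
0 | 0 | 1 | 1 | 0
0 | 1 | 0 | 0 | 1
0 | 1 | 0 | 1 | 0
0 | 1 | 1 | 0 | 0
0 | 1 | 1 | 1 | 1
1 | 0 | 0 | 0 | 0
1 | 0 | 0 | 1 | 1
1 | 0 | 1 | 0 | 0
1 | 0 | 1 | 1 | 1
1 | 1 | 0 | 0 | 0
1 | 1 | 0 | 1 | 1
1 | 1 | 1 | 0 | 1
1 | 1 | 1 | 1 | 0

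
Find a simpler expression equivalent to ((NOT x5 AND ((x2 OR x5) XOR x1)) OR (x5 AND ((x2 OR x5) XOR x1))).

By distribution ((E AND v) OR (E AND NOT v) = E):
= ((x2 OR x5) XOR x1)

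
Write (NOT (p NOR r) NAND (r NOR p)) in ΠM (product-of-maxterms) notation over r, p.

ΠM() = TRUE (no maxterms)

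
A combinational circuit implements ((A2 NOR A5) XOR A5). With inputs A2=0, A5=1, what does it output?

Substituting: ((0 NOR 1) XOR 1)
= 1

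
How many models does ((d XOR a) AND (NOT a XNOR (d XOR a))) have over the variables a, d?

Satisfying assignments: (0,1)
Count: 1 out of 4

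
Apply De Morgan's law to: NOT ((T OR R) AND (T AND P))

NOT (T OR R) OR NOT (T AND P)
De Morgan's: NOT(AND of terms) = OR of negations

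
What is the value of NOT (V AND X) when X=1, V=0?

Substituting: NOT (0 AND 1)
= 1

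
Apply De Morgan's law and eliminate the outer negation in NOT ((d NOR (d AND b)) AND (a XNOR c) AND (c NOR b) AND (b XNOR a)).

NOT (d NOR (d AND b)) OR NOT (a XNOR c) OR NOT (c NOR b) OR NOT (b XNOR a)
De Morgan's: NOT(AND of terms) = OR of negations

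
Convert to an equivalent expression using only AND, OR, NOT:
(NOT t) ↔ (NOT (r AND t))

((NOT t) AND (NOT (r AND t))) OR (t AND (r AND t))
(Biconditional = both true or both false)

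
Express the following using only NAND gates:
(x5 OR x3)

((x5 NAND x5) NAND (x3 NAND x3))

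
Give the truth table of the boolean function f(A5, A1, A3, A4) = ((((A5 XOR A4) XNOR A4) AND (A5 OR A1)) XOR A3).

A5 | A1 | A3 | A4 | Output
--------------------------
0 | 0 | 0 | 0 | 0
0 | 0 | 0 | 1 | 0
0 | 0 | 1 | 0 | 1
0 | 0 | 1 | 1 | 1
0 | 1 | 0 | 0 | 1
0 | 1 | 0 | 1 | 1
0 | 1 | 1 | 0 | 0
0 | 1 | 1 | 1 | 0
1 | 0 | 0 | 0 | 0
1 | 0 | 0 | 1 | 0
1 | 0 | 1 | 0 | 1
1 | 0 | 1 | 1 | 1
1 | 1 | 0 | 0 | 0
1 | 1 | 0 | 1 | 0
1 | 1 | 1 | 0 | 1
1 | 1 | 1 | 1 | 1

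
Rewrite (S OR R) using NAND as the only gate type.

((S NAND S) NAND (R NAND R))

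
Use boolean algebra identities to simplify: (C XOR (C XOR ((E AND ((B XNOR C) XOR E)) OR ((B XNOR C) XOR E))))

By XOR self-cancellation ((E XOR v) XOR v = E) then absorption (E OR (E AND v) = E):
= ((B XNOR C) XOR E)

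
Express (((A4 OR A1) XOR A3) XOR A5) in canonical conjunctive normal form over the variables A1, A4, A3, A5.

(A1 OR A4 OR A3 OR A5) AND (A1 OR A4 OR NOT A3 OR NOT A5) AND (A1 OR NOT A4 OR A3 OR NOT A5) AND (A1 OR NOT A4 OR NOT A3 OR A5) AND (NOT A1 OR A4 OR A3 OR NOT A5) AND (NOT A1 OR A4 OR NOT A3 OR A5) AND (NOT A1 OR NOT A4 OR A3 OR NOT A5) AND (NOT A1 OR NOT A4 OR NOT A3 OR A5)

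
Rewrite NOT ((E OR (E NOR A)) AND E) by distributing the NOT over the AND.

NOT (E OR (E NOR A)) OR NOT E
De Morgan's: NOT(AND of terms) = OR of negations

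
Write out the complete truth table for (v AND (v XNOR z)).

v | z | Output
--------------
0 | 0 | 0
0 | 1 | 0
1 | 0 | 0
1 | 1 | 1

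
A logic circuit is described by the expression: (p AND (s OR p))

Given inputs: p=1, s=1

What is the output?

Substituting: (1 AND (1 OR 1))
= 1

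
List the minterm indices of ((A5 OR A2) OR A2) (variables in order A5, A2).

Σm(1, 2, 3) = (NOT A5 AND A2) OR (A5 AND NOT A2) OR (A5 AND A2)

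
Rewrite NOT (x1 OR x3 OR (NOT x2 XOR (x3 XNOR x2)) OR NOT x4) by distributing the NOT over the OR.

NOT x1 AND NOT x3 AND NOT (NOT x2 XOR (x3 XNOR x2)) AND x4
De Morgan's: NOT(OR of terms) = AND of negations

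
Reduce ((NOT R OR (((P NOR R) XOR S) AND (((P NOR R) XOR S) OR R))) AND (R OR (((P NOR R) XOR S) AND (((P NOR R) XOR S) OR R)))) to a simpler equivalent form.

By distribution ((E OR v) AND (E OR NOT v) = E) then absorption (E AND (E OR v) = E):
= ((P NOR R) XOR S)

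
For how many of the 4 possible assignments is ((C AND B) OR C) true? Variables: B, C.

Satisfying assignments: (0,1), (1,1)
Count: 2 out of 4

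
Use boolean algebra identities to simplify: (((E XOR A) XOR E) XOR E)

By XOR self-cancellation ((E XOR v) XOR v = E):
= (E XOR A)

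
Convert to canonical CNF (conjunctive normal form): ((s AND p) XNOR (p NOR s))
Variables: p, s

(p OR s) AND (NOT p OR NOT s)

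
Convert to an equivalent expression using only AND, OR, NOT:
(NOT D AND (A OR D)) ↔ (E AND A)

((NOT D AND (A OR D)) AND (E AND A)) OR (NOT (NOT D AND (A OR D)) AND NOT (E AND A))
(Biconditional = both true or both false)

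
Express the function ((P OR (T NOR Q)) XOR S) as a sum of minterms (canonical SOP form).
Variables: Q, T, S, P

Σm(0, 1, 5, 6, 9, 10, 13, 14) = (NOT Q AND NOT T AND NOT S AND NOT P) OR (NOT Q AND NOT T AND NOT S AND P) OR (NOT Q AND T AND NOT S AND P) OR (NOT Q AND T AND S AND NOT P) OR (Q AND NOT T AND NOT S AND P) OR (Q AND NOT T AND S AND NOT P) OR (Q AND T AND NOT S AND P) OR (Q AND T AND S AND NOT P)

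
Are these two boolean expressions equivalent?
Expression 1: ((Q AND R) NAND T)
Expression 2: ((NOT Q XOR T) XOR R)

No. Counterexample: with T=0, Q=0, R=1, Expression 1 = 1 but Expression 2 = 0.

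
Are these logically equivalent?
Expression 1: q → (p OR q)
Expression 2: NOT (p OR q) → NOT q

Yes, Contrapositive is always equivalent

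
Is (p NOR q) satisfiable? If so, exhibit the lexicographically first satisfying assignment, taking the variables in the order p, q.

p=0, q=0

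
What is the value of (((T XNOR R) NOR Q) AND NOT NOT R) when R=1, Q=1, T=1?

Substituting: (((1 XNOR 1) NOR 1) AND NOT NOT 1)
= 0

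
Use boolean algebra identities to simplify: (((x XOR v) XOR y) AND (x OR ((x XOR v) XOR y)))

By absorption (E AND (E OR v) = E):
= ((x XOR v) XOR y)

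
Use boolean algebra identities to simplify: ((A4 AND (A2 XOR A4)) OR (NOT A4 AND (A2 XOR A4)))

By distribution ((E AND v) OR (E AND NOT v) = E):
= (A2 XOR A4)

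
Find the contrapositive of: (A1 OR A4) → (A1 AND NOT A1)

Contrapositive: NOT (A1 AND NOT A1) → NOT (A1 OR A4)
Note: A statement and its contrapositive are logically equivalent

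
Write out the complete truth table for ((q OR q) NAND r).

r | q | Output
--------------
0 | 0 | 1
0 | 1 | 1
1 | 0 | 1
1 | 1 | 0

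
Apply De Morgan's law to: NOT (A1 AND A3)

NOT A1 OR NOT A3
De Morgan's: NOT(AND of terms) = OR of negations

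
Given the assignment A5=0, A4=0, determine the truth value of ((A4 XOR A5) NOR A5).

Substituting: ((0 XOR 0) NOR 0)
= 1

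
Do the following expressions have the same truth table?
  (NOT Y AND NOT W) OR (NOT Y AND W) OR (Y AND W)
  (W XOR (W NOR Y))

Yes, they are equivalent — the two output columns agree on all 4 assignments:
Y | W | Expression 1 | Expression 2
-----------------------------------
0 | 0 | 1 | 1
0 | 1 | 1 | 1
1 | 0 | 0 | 0
1 | 1 | 1 | 1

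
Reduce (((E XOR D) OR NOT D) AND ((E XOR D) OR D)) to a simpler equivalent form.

By distribution ((E OR v) AND (E OR NOT v) = E):
= (E XOR D)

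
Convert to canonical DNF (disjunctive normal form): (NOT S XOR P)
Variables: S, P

(NOT S AND NOT P) OR (S AND P)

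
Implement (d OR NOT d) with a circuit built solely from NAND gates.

((d NAND d) NAND ((d NAND d) NAND (d NAND d)))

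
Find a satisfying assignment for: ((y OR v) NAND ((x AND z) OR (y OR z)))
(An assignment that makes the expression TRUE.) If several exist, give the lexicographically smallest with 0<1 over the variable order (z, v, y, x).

z=0, v=0, y=0, x=0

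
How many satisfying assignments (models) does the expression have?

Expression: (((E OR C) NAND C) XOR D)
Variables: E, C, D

Satisfying assignments: (0,0,0), (0,1,1), (1,0,0), (1,1,1)
Count: 4 out of 8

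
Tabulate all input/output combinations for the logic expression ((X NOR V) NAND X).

X | V | Output
--------------
0 | 0 | 1
0 | 1 | 1
1 | 0 | 1
1 | 1 | 1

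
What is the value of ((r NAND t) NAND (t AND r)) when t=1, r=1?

Substituting: ((1 NAND 1) NAND (1 AND 1))
= 1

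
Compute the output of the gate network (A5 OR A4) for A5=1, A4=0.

Substituting: (1 OR 0)
= 1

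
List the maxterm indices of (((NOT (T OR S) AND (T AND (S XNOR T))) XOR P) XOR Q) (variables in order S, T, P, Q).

ΠM(0, 3, 4, 7, 8, 11, 12, 15) = (S OR T OR P OR Q) AND (S OR T OR NOT P OR NOT Q) AND (S OR NOT T OR P OR Q) AND (S OR NOT T OR NOT P OR NOT Q) AND (NOT S OR T OR P OR Q) AND (NOT S OR T OR NOT P OR NOT Q) AND (NOT S OR NOT T OR P OR Q) AND (NOT S OR NOT T OR NOT P OR NOT Q)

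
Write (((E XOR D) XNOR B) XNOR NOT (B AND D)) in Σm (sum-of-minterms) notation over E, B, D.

Σm(0, 5, 6, 7) = (NOT E AND NOT B AND NOT D) OR (E AND NOT B AND D) OR (E AND B AND NOT D) OR (E AND B AND D)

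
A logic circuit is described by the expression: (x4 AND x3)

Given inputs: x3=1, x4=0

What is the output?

Substituting: (0 AND 1)
= 0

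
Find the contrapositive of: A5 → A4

Contrapositive: NOT A4 → NOT A5
Note: A statement and its contrapositive are logically equivalent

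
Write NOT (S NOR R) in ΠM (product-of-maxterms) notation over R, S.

ΠM(0) = (R OR S)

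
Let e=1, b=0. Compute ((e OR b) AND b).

Substituting: ((1 OR 0) AND 0)
= 0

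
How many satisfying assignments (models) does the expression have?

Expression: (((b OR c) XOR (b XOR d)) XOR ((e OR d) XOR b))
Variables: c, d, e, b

Satisfying assignments: (0,0,0,1), (0,0,1,0), (0,1,0,1), (0,1,1,1), (1,0,0,0), (1,0,0,1), (1,1,0,0), (1,1,0,1), (1,1,1,0), (1,1,1,1)
Count: 10 out of 16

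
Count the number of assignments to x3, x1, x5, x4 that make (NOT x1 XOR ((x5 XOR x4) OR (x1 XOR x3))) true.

Satisfying assignments: (0,0,0,0), (0,0,1,1), (0,1,0,0), (0,1,0,1), (0,1,1,0), (0,1,1,1), (1,1,0,1), (1,1,1,0)
Count: 8 out of 16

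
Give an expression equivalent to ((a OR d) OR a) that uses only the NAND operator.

((((a NAND a) NAND (d NAND d)) NAND ((a NAND a) NAND (d NAND d))) NAND (a NAND a))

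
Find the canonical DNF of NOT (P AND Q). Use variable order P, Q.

(NOT P AND NOT Q) OR (NOT P AND Q) OR (P AND NOT Q)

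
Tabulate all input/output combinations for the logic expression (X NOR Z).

Z | X | Output
--------------
0 | 0 | 1
0 | 1 | 0
1 | 0 | 0
1 | 1 | 0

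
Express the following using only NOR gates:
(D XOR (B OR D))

((((D NOR ((B NOR D) NOR (B NOR D))) NOR (D NOR ((B NOR D) NOR (B NOR D)))) NOR ((D NOR ((B NOR D) NOR (B NOR D))) NOR (D NOR ((B NOR D) NOR (B NOR D))))) NOR ((((D NOR D) NOR (((B NOR D) NOR (B NOR D)) NOR ((B NOR D) NOR (B NOR D)))) NOR ((D NOR D) NOR (((B NOR D) NOR (B NOR D)) NOR ((B NOR D) NOR (B NOR D))))) NOR (((D NOR D) NOR (((B NOR D) NOR (B NOR D)) NOR ((B NOR D) NOR (B NOR D)))) NOR ((D NOR D) NOR (((B NOR D) NOR (B NOR D)) NOR ((B NOR D) NOR (B NOR D)))))))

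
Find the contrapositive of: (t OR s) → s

Contrapositive: NOT s → NOT (t OR s)
Note: A statement and its contrapositive are logically equivalent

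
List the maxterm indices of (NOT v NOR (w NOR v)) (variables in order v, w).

ΠM(0, 1) = (v OR w) AND (v OR NOT w)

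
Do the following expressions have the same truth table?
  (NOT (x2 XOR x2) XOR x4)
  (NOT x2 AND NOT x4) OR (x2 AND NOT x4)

Yes, they are equivalent — the two output columns agree on all 4 assignments:
x2 | x4 | Expression 1 | Expression 2
-------------------------------------
0 | 0 | 1 | 1
0 | 1 | 0 | 0
1 | 0 | 1 | 1
1 | 1 | 0 | 0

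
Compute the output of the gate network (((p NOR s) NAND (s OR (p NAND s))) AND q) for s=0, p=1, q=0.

Substituting: (((1 NOR 0) NAND (0 OR (1 NAND 0))) AND 0)
= 0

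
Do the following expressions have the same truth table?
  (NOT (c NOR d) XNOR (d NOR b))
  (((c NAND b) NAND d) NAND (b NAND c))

No. Counterexample: with d=0, b=0, c=1, Expression 1 = 1 but Expression 2 = 0.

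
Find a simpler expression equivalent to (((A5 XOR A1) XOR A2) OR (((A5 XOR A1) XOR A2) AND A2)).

By absorption (E OR (E AND v) = E):
= ((A5 XOR A1) XOR A2)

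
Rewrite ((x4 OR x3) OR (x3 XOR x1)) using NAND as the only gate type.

((((x4 NAND x4) NAND (x3 NAND x3)) NAND ((x4 NAND x4) NAND (x3 NAND x3))) NAND (((x3 NAND (x3 NAND x1)) NAND (x1 NAND (x3 NAND x1))) NAND ((x3 NAND (x3 NAND x1)) NAND (x1 NAND (x3 NAND x1)))))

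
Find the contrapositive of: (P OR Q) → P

Contrapositive: NOT P → NOT (P OR Q)
Note: A statement and its contrapositive are logically equivalent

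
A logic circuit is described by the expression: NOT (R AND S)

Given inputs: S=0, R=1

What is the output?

Substituting: NOT (1 AND 0)
= 1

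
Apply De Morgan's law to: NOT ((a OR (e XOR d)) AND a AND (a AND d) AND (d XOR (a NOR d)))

NOT (a OR (e XOR d)) OR NOT a OR NOT (a AND d) OR NOT (d XOR (a NOR d))
De Morgan's: NOT(AND of terms) = OR of negations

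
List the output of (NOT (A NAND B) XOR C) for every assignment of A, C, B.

A | C | B | Output
------------------
0 | 0 | 0 | 0
0 | 0 | 1 | 0
0 | 1 | 0 | 1
0 | 1 | 1 | 1
1 | 0 | 0 | 0
1 | 0 | 1 | 1
1 | 1 | 0 | 1
1 | 1 | 1 | 0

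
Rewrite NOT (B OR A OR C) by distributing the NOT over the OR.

NOT B AND NOT A AND NOT C
De Morgan's: NOT(OR of terms) = AND of negations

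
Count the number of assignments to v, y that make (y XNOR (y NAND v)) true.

Satisfying assignments: (0,1)
Count: 1 out of 4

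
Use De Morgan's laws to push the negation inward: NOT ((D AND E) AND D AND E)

NOT (D AND E) OR NOT D OR NOT E
De Morgan's: NOT(AND of terms) = OR of negations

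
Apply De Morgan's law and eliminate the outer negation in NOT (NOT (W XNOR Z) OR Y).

(W XNOR Z) AND NOT Y
De Morgan's: NOT(OR of terms) = AND of negations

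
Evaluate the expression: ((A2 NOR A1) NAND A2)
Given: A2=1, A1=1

Substituting: ((1 NOR 1) NAND 1)
= 1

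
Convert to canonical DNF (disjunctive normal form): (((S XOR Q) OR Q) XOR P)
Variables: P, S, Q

(NOT P AND NOT S AND Q) OR (NOT P AND S AND NOT Q) OR (NOT P AND S AND Q) OR (P AND NOT S AND NOT Q)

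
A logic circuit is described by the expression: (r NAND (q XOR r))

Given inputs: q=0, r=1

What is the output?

Substituting: (1 NAND (0 XOR 1))
= 0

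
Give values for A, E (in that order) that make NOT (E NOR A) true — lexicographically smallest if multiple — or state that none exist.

A=0, E=1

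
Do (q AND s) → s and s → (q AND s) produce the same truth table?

No, Converse is not equivalent to original (counterexample: s=1, q=0)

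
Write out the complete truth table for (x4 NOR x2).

x2 | x4 | Output
----------------
0 | 0 | 1
0 | 1 | 0
1 | 0 | 0
1 | 1 | 0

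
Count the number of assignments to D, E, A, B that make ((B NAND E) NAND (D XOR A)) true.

Satisfying assignments: (0,0,0,0), (0,0,0,1), (0,1,0,0), (0,1,0,1), (0,1,1,1), (1,0,1,0), (1,0,1,1), (1,1,0,1), (1,1,1,0), (1,1,1,1)
Count: 10 out of 16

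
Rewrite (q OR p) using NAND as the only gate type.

((q NAND q) NAND (p NAND p))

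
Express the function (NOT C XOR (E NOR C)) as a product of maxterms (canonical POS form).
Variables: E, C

ΠM(0, 1, 3) = (E OR C) AND (E OR NOT C) AND (NOT E OR NOT C)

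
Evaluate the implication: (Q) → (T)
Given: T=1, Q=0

Antecedent (Q) = 0; consequent (T) = 1.
0 → 1 = 1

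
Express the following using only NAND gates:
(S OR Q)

((S NAND S) NAND (Q NAND Q))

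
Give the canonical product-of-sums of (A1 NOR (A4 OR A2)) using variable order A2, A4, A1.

ΠM(1, 2, 3, 4, 5, 6, 7) = (A2 OR A4 OR NOT A1) AND (A2 OR NOT A4 OR A1) AND (A2 OR NOT A4 OR NOT A1) AND (NOT A2 OR A4 OR A1) AND (NOT A2 OR A4 OR NOT A1) AND (NOT A2 OR NOT A4 OR A1) AND (NOT A2 OR NOT A4 OR NOT A1)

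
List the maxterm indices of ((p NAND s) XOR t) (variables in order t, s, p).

ΠM(3, 4, 5, 6) = (t OR NOT s OR NOT p) AND (NOT t OR s OR p) AND (NOT t OR s OR NOT p) AND (NOT t OR NOT s OR p)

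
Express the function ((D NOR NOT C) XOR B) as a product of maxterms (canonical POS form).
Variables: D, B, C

ΠM(0, 3, 4, 5) = (D OR B OR C) AND (D OR NOT B OR NOT C) AND (NOT D OR B OR C) AND (NOT D OR B OR NOT C)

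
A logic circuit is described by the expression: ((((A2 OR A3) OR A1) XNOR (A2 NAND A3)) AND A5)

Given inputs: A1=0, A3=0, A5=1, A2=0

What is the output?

Substituting: ((((0 OR 0) OR 0) XNOR (0 NAND 0)) AND 1)
= 0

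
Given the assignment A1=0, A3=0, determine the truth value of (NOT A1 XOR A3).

Substituting: (NOT 0 XOR 0)
= 1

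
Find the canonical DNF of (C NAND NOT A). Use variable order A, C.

(NOT A AND NOT C) OR (A AND NOT C) OR (A AND C)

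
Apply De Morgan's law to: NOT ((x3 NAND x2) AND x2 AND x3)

NOT (x3 NAND x2) OR NOT x2 OR NOT x3
De Morgan's: NOT(AND of terms) = OR of negations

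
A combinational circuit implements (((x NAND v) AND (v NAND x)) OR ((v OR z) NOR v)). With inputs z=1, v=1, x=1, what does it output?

Substituting: (((1 NAND 1) AND (1 NAND 1)) OR ((1 OR 1) NOR 1))
= 0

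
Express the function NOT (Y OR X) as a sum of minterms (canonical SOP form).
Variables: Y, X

Σm(0) = (NOT Y AND NOT X)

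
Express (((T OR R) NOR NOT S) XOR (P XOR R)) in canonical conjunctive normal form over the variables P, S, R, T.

(P OR S OR R OR T) AND (P OR S OR R OR NOT T) AND (P OR NOT S OR R OR NOT T) AND (NOT P OR S OR NOT R OR T) AND (NOT P OR S OR NOT R OR NOT T) AND (NOT P OR NOT S OR R OR T) AND (NOT P OR NOT S OR NOT R OR T) AND (NOT P OR NOT S OR NOT R OR NOT T)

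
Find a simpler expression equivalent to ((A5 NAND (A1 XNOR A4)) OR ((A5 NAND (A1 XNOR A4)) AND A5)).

By absorption (E OR (E AND v) = E):
= (A5 NAND (A1 XNOR A4))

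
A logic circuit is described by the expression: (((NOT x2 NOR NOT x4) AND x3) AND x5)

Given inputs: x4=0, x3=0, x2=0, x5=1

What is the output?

Substituting: (((NOT 0 NOR NOT 0) AND 0) AND 1)
= 0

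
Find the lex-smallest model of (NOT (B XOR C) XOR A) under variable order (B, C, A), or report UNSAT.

B=0, C=0, A=0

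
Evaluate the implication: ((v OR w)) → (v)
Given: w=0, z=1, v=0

Antecedent ((v OR w)) = 0; consequent (v) = 0.
0 → 0 = 1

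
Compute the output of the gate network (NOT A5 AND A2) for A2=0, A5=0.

Substituting: (NOT 0 AND 0)
= 0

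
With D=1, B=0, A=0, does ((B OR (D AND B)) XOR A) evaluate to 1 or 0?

Substituting: ((0 OR (1 AND 0)) XOR 0)
= 0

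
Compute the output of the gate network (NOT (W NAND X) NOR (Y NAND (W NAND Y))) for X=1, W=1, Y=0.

Substituting: (NOT (1 NAND 1) NOR (0 NAND (1 NAND 0)))
= 0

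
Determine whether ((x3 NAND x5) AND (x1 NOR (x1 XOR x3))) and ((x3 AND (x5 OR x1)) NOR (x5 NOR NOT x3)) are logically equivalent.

No. Counterexample: with x5=0, x3=0, x1=1, Expression 1 = 0 but Expression 2 = 1.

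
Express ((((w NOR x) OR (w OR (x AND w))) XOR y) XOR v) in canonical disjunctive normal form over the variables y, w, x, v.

(NOT y AND NOT w AND NOT x AND NOT v) OR (NOT y AND NOT w AND x AND v) OR (NOT y AND w AND NOT x AND NOT v) OR (NOT y AND w AND x AND NOT v) OR (y AND NOT w AND NOT x AND v) OR (y AND NOT w AND x AND NOT v) OR (y AND w AND NOT x AND v) OR (y AND w AND x AND v)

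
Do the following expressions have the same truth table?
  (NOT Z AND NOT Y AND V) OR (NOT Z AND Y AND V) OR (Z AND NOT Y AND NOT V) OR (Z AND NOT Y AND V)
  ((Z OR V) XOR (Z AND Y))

Yes, they are equivalent — the two output columns agree on all 8 assignments:
Z | Y | V | Expression 1 | Expression 2
---------------------------------------
0 | 0 | 0 | 0 | 0
0 | 0 | 1 | 1 | 1
0 | 1 | 0 | 0 | 0
0 | 1 | 1 | 1 | 1
1 | 0 | 0 | 1 | 1
1 | 0 | 1 | 1 | 1
1 | 1 | 0 | 0 | 0
1 | 1 | 1 | 0 | 0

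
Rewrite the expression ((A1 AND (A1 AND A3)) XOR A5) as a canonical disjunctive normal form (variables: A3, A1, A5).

(NOT A3 AND NOT A1 AND A5) OR (NOT A3 AND A1 AND A5) OR (A3 AND NOT A1 AND A5) OR (A3 AND A1 AND NOT A5)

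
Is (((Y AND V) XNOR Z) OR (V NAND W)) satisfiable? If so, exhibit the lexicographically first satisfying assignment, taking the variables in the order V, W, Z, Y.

V=0, W=0, Z=0, Y=0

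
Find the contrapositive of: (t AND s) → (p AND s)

Contrapositive: NOT (p AND s) → NOT (t AND s)
Note: A statement and its contrapositive are logically equivalent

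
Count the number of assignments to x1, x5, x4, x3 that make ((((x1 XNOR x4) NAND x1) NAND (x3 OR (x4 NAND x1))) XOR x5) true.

Satisfying assignments: (0,1,0,0), (0,1,0,1), (0,1,1,0), (0,1,1,1), (1,0,1,0), (1,0,1,1), (1,1,0,0), (1,1,0,1)
Count: 8 out of 16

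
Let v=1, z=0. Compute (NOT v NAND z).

Substituting: (NOT 1 NAND 0)
= 1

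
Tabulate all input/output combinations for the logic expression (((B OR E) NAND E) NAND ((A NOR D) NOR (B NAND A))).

A | B | E | D | Output
----------------------
0 | 0 | 0 | 0 | 1
0 | 0 | 0 | 1 | 1
0 | 0 | 1 | 0 | 1
0 | 0 | 1 | 1 | 1
0 | 1 | 0 | 0 | 1
0 | 1 | 0 | 1 | 1
0 | 1 | 1 | 0 | 1
0 | 1 | 1 | 1 | 1
1 | 0 | 0 | 0 | 1
1 | 0 | 0 | 1 | 1
1 | 0 | 1 | 0 | 1
1 | 0 | 1 | 1 | 1
1 | 1 | 0 | 0 | 0
1 | 1 | 0 | 1 | 0
1 | 1 | 1 | 0 | 1
1 | 1 | 1 | 1 | 1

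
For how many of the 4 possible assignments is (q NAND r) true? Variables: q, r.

Satisfying assignments: (0,0), (0,1), (1,0)
Count: 3 out of 4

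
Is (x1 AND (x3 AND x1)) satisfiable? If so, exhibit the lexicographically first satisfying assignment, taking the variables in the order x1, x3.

x1=1, x3=1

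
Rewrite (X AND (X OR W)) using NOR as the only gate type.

((X NOR X) NOR (((X NOR W) NOR (X NOR W)) NOR ((X NOR W) NOR (X NOR W))))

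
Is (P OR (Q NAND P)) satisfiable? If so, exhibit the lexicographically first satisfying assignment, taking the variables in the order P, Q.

P=0, Q=0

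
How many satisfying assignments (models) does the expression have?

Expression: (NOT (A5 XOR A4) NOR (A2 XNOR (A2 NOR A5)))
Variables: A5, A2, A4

Satisfying assignments: (0,0,1), (0,1,1), (1,1,0)
Count: 3 out of 8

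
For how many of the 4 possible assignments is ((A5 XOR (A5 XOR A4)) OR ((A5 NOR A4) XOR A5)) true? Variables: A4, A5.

Satisfying assignments: (0,0), (0,1), (1,0), (1,1)
Count: 4 out of 4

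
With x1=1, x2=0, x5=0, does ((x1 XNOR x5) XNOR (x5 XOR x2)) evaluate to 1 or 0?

Substituting: ((1 XNOR 0) XNOR (0 XOR 0))
= 1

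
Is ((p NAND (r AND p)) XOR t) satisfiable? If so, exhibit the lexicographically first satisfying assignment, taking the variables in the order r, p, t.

r=0, p=0, t=0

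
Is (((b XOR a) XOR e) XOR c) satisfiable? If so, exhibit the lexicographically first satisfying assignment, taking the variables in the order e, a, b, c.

e=0, a=0, b=0, c=1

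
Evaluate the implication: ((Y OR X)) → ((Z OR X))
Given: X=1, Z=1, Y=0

Antecedent ((Y OR X)) = 1; consequent ((Z OR X)) = 1.
1 → 1 = 1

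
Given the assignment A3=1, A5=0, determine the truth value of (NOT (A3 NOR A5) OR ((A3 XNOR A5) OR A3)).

Substituting: (NOT (1 NOR 0) OR ((1 XNOR 0) OR 1))
= 1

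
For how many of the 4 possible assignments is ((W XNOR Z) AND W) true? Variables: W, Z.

Satisfying assignments: (1,1)
Count: 1 out of 4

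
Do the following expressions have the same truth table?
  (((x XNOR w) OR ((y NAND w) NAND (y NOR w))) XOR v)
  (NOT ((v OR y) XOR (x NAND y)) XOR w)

No. Counterexample: with x=0, w=0, v=0, y=0, Expression 1 = 1 but Expression 2 = 0.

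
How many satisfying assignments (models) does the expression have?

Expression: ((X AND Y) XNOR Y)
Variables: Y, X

Satisfying assignments: (0,0), (0,1), (1,1)
Count: 3 out of 4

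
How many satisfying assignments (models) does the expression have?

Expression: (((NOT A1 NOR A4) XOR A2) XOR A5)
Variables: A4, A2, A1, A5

Satisfying assignments: (0,0,0,1), (0,0,1,0), (0,1,0,0), (0,1,1,1), (1,0,0,1), (1,0,1,1), (1,1,0,0), (1,1,1,0)
Count: 8 out of 16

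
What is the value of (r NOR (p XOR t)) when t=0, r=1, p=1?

Substituting: (1 NOR (1 XOR 0))
= 0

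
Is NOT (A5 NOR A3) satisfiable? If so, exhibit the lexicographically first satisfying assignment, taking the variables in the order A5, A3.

A5=0, A3=1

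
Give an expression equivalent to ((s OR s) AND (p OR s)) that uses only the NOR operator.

((((s NOR s) NOR (s NOR s)) NOR ((s NOR s) NOR (s NOR s))) NOR (((p NOR s) NOR (p NOR s)) NOR ((p NOR s) NOR (p NOR s))))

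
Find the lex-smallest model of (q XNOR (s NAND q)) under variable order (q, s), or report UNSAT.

q=1, s=0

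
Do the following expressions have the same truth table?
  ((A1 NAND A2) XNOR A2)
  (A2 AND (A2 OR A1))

No. Counterexample: with A1=1, A2=1, Expression 1 = 0 but Expression 2 = 1.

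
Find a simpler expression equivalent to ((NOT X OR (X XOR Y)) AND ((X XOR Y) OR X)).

By distribution ((E OR v) AND (E OR NOT v) = E):
= (X XOR Y)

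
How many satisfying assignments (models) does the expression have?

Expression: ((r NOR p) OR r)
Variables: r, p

Satisfying assignments: (0,0), (1,0), (1,1)
Count: 3 out of 4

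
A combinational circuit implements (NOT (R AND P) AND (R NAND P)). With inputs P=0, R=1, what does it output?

Substituting: (NOT (1 AND 0) AND (1 NAND 0))
= 1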